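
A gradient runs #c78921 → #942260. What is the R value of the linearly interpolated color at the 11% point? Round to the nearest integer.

193

R₁ = 199 (from #c78921), R₂ = 148 (from #942260).
R = 199 + 0.11 × (148 − 199) = 193.39 → 193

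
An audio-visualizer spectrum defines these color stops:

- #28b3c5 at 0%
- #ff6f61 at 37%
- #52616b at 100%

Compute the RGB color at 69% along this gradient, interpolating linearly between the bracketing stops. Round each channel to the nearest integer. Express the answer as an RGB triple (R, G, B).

69% lies between the 37% and 100% stops, so the local fraction is t = (69 − 37)/(100 − 37) = 32/63 ≈ 0.5079.
#ff6f61 → (255, 111, 97); #52616b → (82, 97, 107).
R = 255 + 0.5079 × (82 − 255) = 167.133 → 167
G = 111 + 0.5079 × (97 − 111) = 103.889 → 104
B = 97 + 0.5079 × (107 − 97) = 102.079 → 102

(167, 104, 102)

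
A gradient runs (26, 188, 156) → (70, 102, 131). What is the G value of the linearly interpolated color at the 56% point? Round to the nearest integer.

140

G = 188 + 0.56 × (102 − 188) = 139.84 → 140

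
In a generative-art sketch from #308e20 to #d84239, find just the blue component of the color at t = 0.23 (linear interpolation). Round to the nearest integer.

B₁ = 32 (from #308e20), B₂ = 57 (from #d84239).
B = 32 + 0.23 × (57 − 32) = 37.75 → 38

38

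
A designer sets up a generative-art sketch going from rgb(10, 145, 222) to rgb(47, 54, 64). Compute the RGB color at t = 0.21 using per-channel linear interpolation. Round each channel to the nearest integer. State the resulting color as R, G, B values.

(18, 126, 189)

R = 10 + 0.21 × (47 − 10) = 10 + 0.21 × 37 = 17.77 → 18
G = 145 + 0.21 × (54 − 145) = 145 + 0.21 × -91 = 125.89 → 126
B = 222 + 0.21 × (64 − 222) = 222 + 0.21 × -158 = 188.82 → 189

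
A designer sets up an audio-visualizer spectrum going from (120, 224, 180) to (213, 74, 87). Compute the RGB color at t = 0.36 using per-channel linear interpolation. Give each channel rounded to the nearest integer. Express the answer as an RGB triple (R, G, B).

(153, 170, 147)

R = 120 + 0.36 × (213 − 120) = 120 + 0.36 × 93 = 153.48 → 153
G = 224 + 0.36 × (74 − 224) = 224 + 0.36 × -150 = 170 → 170
B = 180 + 0.36 × (87 − 180) = 180 + 0.36 × -93 = 146.52 → 147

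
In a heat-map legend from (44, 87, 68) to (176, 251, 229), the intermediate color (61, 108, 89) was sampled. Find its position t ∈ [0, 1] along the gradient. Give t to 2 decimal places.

0.13

Invert the lerp on the G channel (largest span, 164): t = (108 − 87) / (251 − 87) = 21/164 = 0.12805.
Check on R: (61 − 44)/(176 − 44) = 0.1288 ✓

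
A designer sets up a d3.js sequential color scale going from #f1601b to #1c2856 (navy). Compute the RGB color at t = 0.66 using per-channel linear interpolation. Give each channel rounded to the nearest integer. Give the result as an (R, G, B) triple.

#f1601b → (241, 96, 27); #1c2856 → (28, 40, 86).
R = 241 + 0.66 × (28 − 241) = 241 + 0.66 × -213 = 100.42 → 100
G = 96 + 0.66 × (40 − 96) = 96 + 0.66 × -56 = 59.04 → 59
B = 27 + 0.66 × (86 − 27) = 27 + 0.66 × 59 = 65.94 → 66

(100, 59, 66)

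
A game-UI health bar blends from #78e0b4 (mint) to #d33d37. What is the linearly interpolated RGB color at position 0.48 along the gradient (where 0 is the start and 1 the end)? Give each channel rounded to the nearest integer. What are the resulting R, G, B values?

#78e0b4 → (120, 224, 180); #d33d37 → (211, 61, 55).
R = 120 + 0.48 × (211 − 120) = 120 + 0.48 × 91 = 163.68 → 164
G = 224 + 0.48 × (61 − 224) = 224 + 0.48 × -163 = 145.76 → 146
B = 180 + 0.48 × (55 − 180) = 180 + 0.48 × -125 = 120 → 120
So the blended color is (164, 146, 120), about #a49278.

(164, 146, 120)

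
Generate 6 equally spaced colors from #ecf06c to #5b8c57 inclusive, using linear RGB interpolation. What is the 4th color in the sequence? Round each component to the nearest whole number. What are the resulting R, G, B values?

With 6 swatches and endpoints inclusive, swatch 4 sits at t = (4 − 1)/(6 − 1) = 3/5 ≈ 0.6.
#ecf06c → (236, 240, 108); #5b8c57 → (91, 140, 87).
R = 236 + 0.6 × (91 − 236) = 149 → 149
G = 240 + 0.6 × (140 − 240) = 180 → 180
B = 108 + 0.6 × (87 − 108) = 95.4 → 95

(149, 180, 95)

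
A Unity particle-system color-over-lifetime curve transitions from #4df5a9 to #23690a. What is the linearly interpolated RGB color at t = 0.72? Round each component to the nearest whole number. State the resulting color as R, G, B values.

#4df5a9 → (77, 245, 169); #23690a → (35, 105, 10).
R = 77 + 0.72 × (35 − 77) = 77 + 0.72 × -42 = 46.76 → 47
G = 245 + 0.72 × (105 − 245) = 245 + 0.72 × -140 = 144.2 → 144
B = 169 + 0.72 × (10 − 169) = 169 + 0.72 × -159 = 54.52 → 55
So the blended color is (47, 144, 55), about #2f9037.

(47, 144, 55)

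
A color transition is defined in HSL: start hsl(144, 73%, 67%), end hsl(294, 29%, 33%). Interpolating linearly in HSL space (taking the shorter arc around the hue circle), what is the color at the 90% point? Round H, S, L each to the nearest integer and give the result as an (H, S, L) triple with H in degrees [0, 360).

(279, 33, 36)

Hue arc: Δh = 294 − 144 = 150° (|Δh| ≤ 180, already the shorter path).
H = 144 + 0.9 × (150) = 279 → 279°
S = 73 + 0.9 × (29 − 73) = 33.4 → 33%
L = 67 + 0.9 × (33 − 67) = 36.4 → 36%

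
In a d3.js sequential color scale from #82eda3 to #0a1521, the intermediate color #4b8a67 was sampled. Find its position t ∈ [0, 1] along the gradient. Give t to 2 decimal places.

Invert the lerp on the G channel (largest span, 216): t = (138 − 237) / (21 − 237) = -99/-216 = 0.45833.
Check on R: (75 − 130)/(10 − 130) = 0.4583 ✓

0.46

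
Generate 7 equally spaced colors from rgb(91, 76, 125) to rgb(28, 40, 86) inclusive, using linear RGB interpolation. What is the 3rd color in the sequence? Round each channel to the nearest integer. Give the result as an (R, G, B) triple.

(70, 64, 112)

With 7 swatches and endpoints inclusive, swatch 3 sits at t = (3 − 1)/(7 − 1) = 2/6 ≈ 0.3333.
R = 91 + 0.3333 × (28 − 91) = 70.002 → 70
G = 76 + 0.3333 × (40 − 76) = 64.001 → 64
B = 125 + 0.3333 × (86 − 125) = 112.001 → 112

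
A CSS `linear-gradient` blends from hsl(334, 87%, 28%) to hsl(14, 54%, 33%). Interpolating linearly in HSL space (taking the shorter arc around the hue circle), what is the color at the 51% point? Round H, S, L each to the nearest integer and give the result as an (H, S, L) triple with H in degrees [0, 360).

(354, 70, 31)

Hue: 14 − 334 = -320°, but |-320| > 180 so the shorter arc goes the other way: Δh = -320 + 360 = 40°.
H = 334 + 0.51 × (40) = 354.4 → 354°
S = 87 + 0.51 × (54 − 87) = 70.17 → 70%
L = 28 + 0.51 × (33 − 28) = 30.55 → 31%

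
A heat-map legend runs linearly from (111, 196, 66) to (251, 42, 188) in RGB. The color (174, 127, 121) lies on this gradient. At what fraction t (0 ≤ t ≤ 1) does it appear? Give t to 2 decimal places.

0.45

Invert the lerp on the G channel (largest span, 154): t = (127 − 196) / (42 − 196) = -69/-154 = 0.44805.
Check on R: (174 − 111)/(251 − 111) = 0.45 ✓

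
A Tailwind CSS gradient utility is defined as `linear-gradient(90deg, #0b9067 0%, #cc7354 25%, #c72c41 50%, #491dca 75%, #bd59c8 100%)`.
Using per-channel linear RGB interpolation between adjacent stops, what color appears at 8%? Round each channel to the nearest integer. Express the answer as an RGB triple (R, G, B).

8% lies between the 0% and 25% stops, so the local fraction is t = (8 − 0)/(25 − 0) = 8/25 ≈ 0.32.
#0b9067 → (11, 144, 103); #cc7354 → (204, 115, 84).
R = 11 + 0.32 × (204 − 11) = 72.76 → 73
G = 144 + 0.32 × (115 − 144) = 134.72 → 135
B = 103 + 0.32 × (84 − 103) = 96.92 → 97

(73, 135, 97)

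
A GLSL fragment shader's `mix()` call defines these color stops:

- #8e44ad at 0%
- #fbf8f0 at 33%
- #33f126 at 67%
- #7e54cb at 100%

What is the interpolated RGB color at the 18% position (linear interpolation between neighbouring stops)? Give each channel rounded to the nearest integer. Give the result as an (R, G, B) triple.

(201, 166, 210)

18% lies between the 0% and 33% stops, so the local fraction is t = (18 − 0)/(33 − 0) = 18/33 ≈ 0.5455.
#8e44ad → (142, 68, 173); #fbf8f0 → (251, 248, 240).
R = 142 + 0.5455 × (251 − 142) = 201.459 → 201
G = 68 + 0.5455 × (248 − 68) = 166.19 → 166
B = 173 + 0.5455 × (240 − 173) = 209.548 → 210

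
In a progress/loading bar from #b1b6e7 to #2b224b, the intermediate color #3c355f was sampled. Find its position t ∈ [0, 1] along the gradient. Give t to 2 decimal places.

0.87

Invert the lerp on the B channel (largest span, 156): t = (95 − 231) / (75 − 231) = -136/-156 = 0.87179.
Check on R: (60 − 177)/(43 − 177) = 0.8731 ✓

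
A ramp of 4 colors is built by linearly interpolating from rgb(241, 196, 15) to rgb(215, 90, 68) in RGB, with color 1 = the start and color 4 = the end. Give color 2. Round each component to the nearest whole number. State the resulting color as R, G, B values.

(232, 161, 33)

With 4 swatches and endpoints inclusive, swatch 2 sits at t = (2 − 1)/(4 − 1) = 1/3 ≈ 0.3333.
R = 241 + 0.3333 × (215 − 241) = 232.334 → 232
G = 196 + 0.3333 × (90 − 196) = 160.67 → 161
B = 15 + 0.3333 × (68 − 15) = 32.665 → 33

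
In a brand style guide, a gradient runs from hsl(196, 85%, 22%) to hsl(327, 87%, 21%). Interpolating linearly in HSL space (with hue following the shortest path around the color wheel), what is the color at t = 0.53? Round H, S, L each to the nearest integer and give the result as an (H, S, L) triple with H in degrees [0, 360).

Hue arc: Δh = 327 − 196 = 131° (|Δh| ≤ 180, already the shorter path).
H = 196 + 0.53 × (131) = 265.43 → 265°
S = 85 + 0.53 × (87 − 85) = 86.06 → 86%
L = 22 + 0.53 × (21 − 22) = 21.47 → 21%

(265, 86, 21)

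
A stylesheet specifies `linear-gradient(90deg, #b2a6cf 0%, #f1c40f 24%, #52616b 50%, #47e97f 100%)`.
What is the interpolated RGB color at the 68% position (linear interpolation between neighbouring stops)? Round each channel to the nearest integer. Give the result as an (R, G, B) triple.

(78, 146, 114)

68% lies between the 50% and 100% stops, so the local fraction is t = (68 − 50)/(100 − 50) = 18/50 ≈ 0.36.
#52616b → (82, 97, 107); #47e97f → (71, 233, 127).
R = 82 + 0.36 × (71 − 82) = 78.04 → 78
G = 97 + 0.36 × (233 − 97) = 145.96 → 146
B = 107 + 0.36 × (127 − 107) = 114.2 → 114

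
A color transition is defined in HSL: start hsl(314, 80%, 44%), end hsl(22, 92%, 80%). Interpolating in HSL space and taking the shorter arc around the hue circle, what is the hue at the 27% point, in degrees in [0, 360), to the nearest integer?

332

Hue: 22 − 314 = -292°, but |-292| > 180 so the shorter arc goes the other way: Δh = -292 + 360 = 68°.
H = 314 + 0.27 × (68) = 332.36 → 332°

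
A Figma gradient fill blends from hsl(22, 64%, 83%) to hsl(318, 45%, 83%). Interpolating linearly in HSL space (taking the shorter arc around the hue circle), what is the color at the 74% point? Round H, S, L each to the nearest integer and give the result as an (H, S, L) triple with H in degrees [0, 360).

(335, 50, 83)

Hue: 318 − 22 = 296°, but |296| > 180 so the shorter arc goes the other way: Δh = 296 − 360 = -64°.
H = 22 + 0.74 × (-64) = -25.36 → -25 → -25 mod 360 = 335°
S = 64 + 0.74 × (45 − 64) = 49.94 → 50%
L = 83 + 0.74 × (83 − 83) = 83 → 83%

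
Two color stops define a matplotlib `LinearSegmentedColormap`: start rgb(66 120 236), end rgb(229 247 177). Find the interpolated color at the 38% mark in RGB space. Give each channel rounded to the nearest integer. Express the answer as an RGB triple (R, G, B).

(128, 168, 214)

38% corresponds to t = 0.38.
R = 66 + 0.38 × (229 − 66) = 66 + 0.38 × 163 = 127.94 → 128
G = 120 + 0.38 × (247 − 120) = 120 + 0.38 × 127 = 168.26 → 168
B = 236 + 0.38 × (177 − 236) = 236 + 0.38 × -59 = 213.58 → 214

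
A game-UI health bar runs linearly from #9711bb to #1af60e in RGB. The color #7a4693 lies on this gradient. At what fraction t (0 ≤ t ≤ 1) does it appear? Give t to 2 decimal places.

0.23

Invert the lerp on the G channel (largest span, 229): t = (70 − 17) / (246 − 17) = 53/229 = 0.23144.
Check on R: (122 − 151)/(26 − 151) = 0.232 ✓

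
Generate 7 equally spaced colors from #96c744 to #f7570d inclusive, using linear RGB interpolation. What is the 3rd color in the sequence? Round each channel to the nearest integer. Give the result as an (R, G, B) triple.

With 7 swatches and endpoints inclusive, swatch 3 sits at t = (3 − 1)/(7 − 1) = 2/6 ≈ 0.3333.
#96c744 → (150, 199, 68); #f7570d → (247, 87, 13).
R = 150 + 0.3333 × (247 − 150) = 182.33 → 182
G = 199 + 0.3333 × (87 − 199) = 161.67 → 162
B = 68 + 0.3333 × (13 − 68) = 49.669 → 50

(182, 162, 50)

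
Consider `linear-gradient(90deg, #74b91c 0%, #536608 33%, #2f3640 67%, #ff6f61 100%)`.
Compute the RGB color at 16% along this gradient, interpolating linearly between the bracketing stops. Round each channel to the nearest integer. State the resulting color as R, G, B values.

(100, 145, 18)

16% lies between the 0% and 33% stops, so the local fraction is t = (16 − 0)/(33 − 0) = 16/33 ≈ 0.4848.
#74b91c → (116, 185, 28); #536608 → (83, 102, 8).
R = 116 + 0.4848 × (83 − 116) = 100.002 → 100
G = 185 + 0.4848 × (102 − 185) = 144.762 → 145
B = 28 + 0.4848 × (8 − 28) = 18.304 → 18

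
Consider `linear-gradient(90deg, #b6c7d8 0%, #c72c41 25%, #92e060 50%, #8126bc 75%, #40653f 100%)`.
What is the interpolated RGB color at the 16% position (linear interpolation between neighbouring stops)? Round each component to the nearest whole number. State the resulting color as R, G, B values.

(193, 100, 119)

16% lies between the 0% and 25% stops, so the local fraction is t = (16 − 0)/(25 − 0) = 16/25 ≈ 0.64.
#b6c7d8 → (182, 199, 216); #c72c41 → (199, 44, 65).
R = 182 + 0.64 × (199 − 182) = 192.88 → 193
G = 199 + 0.64 × (44 − 199) = 99.8 → 100
B = 216 + 0.64 × (65 − 216) = 119.36 → 119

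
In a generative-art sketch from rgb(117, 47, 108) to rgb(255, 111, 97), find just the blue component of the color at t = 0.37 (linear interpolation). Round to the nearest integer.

B = 108 + 0.37 × (97 − 108) = 103.93 → 104

104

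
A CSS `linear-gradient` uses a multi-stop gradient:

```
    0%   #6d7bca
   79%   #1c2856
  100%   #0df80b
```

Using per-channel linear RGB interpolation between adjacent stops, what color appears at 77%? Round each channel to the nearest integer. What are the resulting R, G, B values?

(30, 42, 89)

77% lies between the 0% and 79% stops, so the local fraction is t = (77 − 0)/(79 − 0) = 77/79 ≈ 0.9747.
#6d7bca → (109, 123, 202); #1c2856 → (28, 40, 86).
R = 109 + 0.9747 × (28 − 109) = 30.049 → 30
G = 123 + 0.9747 × (40 − 123) = 42.1 → 42
B = 202 + 0.9747 × (86 − 202) = 88.935 → 89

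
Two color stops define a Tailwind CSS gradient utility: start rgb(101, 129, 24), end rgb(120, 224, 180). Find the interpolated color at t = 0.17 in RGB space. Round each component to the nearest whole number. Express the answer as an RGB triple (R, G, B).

(104, 145, 51)

R = 101 + 0.17 × (120 − 101) = 101 + 0.17 × 19 = 104.23 → 104
G = 129 + 0.17 × (224 − 129) = 129 + 0.17 × 95 = 145.15 → 145
B = 24 + 0.17 × (180 − 24) = 24 + 0.17 × 156 = 50.52 → 51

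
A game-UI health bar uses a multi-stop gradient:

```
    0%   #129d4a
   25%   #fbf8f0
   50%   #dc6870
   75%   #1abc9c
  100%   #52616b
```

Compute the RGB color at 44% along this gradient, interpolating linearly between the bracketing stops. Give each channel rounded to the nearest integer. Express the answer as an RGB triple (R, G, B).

44% lies between the 25% and 50% stops, so the local fraction is t = (44 − 25)/(50 − 25) = 19/25 ≈ 0.76.
#fbf8f0 → (251, 248, 240); #dc6870 → (220, 104, 112).
R = 251 + 0.76 × (220 − 251) = 227.44 → 227
G = 248 + 0.76 × (104 − 248) = 138.56 → 139
B = 240 + 0.76 × (112 − 240) = 142.72 → 143

(227, 139, 143)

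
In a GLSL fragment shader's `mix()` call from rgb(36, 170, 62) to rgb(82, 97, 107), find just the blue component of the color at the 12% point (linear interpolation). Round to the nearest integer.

67

B = 62 + 0.12 × (107 − 62) = 67.4 → 67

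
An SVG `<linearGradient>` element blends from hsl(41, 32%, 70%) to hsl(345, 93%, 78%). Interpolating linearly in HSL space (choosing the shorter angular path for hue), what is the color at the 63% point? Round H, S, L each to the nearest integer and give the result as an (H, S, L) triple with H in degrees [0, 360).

Hue: 345 − 41 = 304°, but |304| > 180 so the shorter arc goes the other way: Δh = 304 − 360 = -56°.
H = 41 + 0.63 × (-56) = 5.72 → 6°
S = 32 + 0.63 × (93 − 32) = 70.43 → 70%
L = 70 + 0.63 × (78 − 70) = 75.04 → 75%

(6, 70, 75)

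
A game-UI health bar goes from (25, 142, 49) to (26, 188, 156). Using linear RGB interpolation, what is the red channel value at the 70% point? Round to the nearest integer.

26

R = 25 + 0.7 × (26 − 25) = 25.7 → 26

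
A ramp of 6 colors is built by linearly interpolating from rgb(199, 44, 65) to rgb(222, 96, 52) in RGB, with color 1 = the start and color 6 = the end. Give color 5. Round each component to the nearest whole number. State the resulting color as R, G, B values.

(217, 86, 55)

With 6 swatches and endpoints inclusive, swatch 5 sits at t = (5 − 1)/(6 − 1) = 4/5 ≈ 0.8.
R = 199 + 0.8 × (222 − 199) = 217.4 → 217
G = 44 + 0.8 × (96 − 44) = 85.6 → 86
B = 65 + 0.8 × (52 − 65) = 54.6 → 55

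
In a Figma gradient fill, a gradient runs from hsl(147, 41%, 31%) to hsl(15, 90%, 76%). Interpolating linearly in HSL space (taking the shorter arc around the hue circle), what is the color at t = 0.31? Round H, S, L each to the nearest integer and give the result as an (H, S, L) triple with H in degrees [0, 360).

Hue arc: Δh = 15 − 147 = -132° (|Δh| ≤ 180, already the shorter path).
H = 147 + 0.31 × (-132) = 106.08 → 106°
S = 41 + 0.31 × (90 − 41) = 56.19 → 56%
L = 31 + 0.31 × (76 − 31) = 44.95 → 45%

(106, 56, 45)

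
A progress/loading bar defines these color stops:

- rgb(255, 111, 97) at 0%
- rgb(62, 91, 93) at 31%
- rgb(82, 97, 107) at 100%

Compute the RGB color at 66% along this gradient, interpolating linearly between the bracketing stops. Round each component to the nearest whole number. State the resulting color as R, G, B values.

(72, 94, 100)

66% lies between the 31% and 100% stops, so the local fraction is t = (66 − 31)/(100 − 31) = 35/69 ≈ 0.5072.
R = 62 + 0.5072 × (82 − 62) = 72.144 → 72
G = 91 + 0.5072 × (97 − 91) = 94.043 → 94
B = 93 + 0.5072 × (107 − 93) = 100.101 → 100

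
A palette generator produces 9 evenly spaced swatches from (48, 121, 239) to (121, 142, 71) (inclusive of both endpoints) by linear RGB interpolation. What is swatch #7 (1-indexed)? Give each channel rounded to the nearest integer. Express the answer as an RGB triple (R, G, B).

(103, 137, 113)

With 9 swatches and endpoints inclusive, swatch 7 sits at t = (7 − 1)/(9 − 1) = 6/8 ≈ 0.75.
R = 48 + 0.75 × (121 − 48) = 102.75 → 103
G = 121 + 0.75 × (142 − 121) = 136.75 → 137
B = 239 + 0.75 × (71 − 239) = 113 → 113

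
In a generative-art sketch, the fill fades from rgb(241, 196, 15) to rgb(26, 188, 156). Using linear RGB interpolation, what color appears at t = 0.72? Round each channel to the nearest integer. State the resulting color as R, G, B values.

(86, 190, 117)

R = 241 + 0.72 × (26 − 241) = 241 + 0.72 × -215 = 86.2 → 86
G = 196 + 0.72 × (188 − 196) = 196 + 0.72 × -8 = 190.24 → 190
B = 15 + 0.72 × (156 − 15) = 15 + 0.72 × 141 = 116.52 → 117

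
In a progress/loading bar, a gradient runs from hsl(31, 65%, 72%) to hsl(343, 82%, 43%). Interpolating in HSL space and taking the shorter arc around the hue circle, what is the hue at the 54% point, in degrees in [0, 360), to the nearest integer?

Hue: 343 − 31 = 312°, but |312| > 180 so the shorter arc goes the other way: Δh = 312 − 360 = -48°.
H = 31 + 0.54 × (-48) = 5.08 → 5°

5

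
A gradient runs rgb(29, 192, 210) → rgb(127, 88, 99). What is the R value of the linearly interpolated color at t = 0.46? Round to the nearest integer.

74

R = 29 + 0.46 × (127 − 29) = 74.08 → 74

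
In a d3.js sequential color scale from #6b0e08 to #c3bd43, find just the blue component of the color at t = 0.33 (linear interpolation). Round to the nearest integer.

27

B₁ = 8 (from #6b0e08), B₂ = 67 (from #c3bd43).
B = 8 + 0.33 × (67 − 8) = 27.47 → 27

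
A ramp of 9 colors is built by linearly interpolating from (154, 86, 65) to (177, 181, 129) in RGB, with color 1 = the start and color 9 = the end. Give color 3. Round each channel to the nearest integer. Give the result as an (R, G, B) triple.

With 9 swatches and endpoints inclusive, swatch 3 sits at t = (3 − 1)/(9 − 1) = 2/8 ≈ 0.25.
R = 154 + 0.25 × (177 − 154) = 159.75 → 160
G = 86 + 0.25 × (181 − 86) = 109.75 → 110
B = 65 + 0.25 × (129 − 65) = 81 → 81

(160, 110, 81)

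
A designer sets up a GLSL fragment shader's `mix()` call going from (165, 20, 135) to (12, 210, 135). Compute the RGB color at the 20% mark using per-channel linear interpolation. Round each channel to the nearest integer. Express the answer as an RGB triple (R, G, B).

20% corresponds to t = 0.2.
R = 165 + 0.2 × (12 − 165) = 165 + 0.2 × -153 = 134.4 → 134
G = 20 + 0.2 × (210 − 20) = 20 + 0.2 × 190 = 58 → 58
B = 135 + 0.2 × (135 − 135) = 135 + 0.2 × 0 = 135 → 135

(134, 58, 135)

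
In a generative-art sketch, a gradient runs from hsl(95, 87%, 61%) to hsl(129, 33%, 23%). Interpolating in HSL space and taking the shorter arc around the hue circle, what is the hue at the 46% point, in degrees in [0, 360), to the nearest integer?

Hue arc: Δh = 129 − 95 = 34° (|Δh| ≤ 180, already the shorter path).
H = 95 + 0.46 × (34) = 110.64 → 111°

111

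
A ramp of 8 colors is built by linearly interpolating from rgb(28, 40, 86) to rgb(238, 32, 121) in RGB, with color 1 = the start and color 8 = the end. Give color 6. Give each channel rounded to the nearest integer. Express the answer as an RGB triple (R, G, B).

(178, 34, 111)

With 8 swatches and endpoints inclusive, swatch 6 sits at t = (6 − 1)/(8 − 1) = 5/7 ≈ 0.7143.
R = 28 + 0.7143 × (238 − 28) = 178.003 → 178
G = 40 + 0.7143 × (32 − 40) = 34.286 → 34
B = 86 + 0.7143 × (121 − 86) = 111.001 → 111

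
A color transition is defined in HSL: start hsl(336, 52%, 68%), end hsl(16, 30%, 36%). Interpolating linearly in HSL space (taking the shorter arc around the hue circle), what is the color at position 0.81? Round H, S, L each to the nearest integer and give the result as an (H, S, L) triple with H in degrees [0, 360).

Hue: 16 − 336 = -320°, but |-320| > 180 so the shorter arc goes the other way: Δh = -320 + 360 = 40°.
H = 336 + 0.81 × (40) = 368.4 → 368 → 368 mod 360 = 8°
S = 52 + 0.81 × (30 − 52) = 34.18 → 34%
L = 68 + 0.81 × (36 − 68) = 42.08 → 42%

(8, 34, 42)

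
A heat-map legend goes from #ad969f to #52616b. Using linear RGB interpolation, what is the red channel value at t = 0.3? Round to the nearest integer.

146

R₁ = 173 (from #ad969f), R₂ = 82 (from #52616b).
R = 173 + 0.3 × (82 − 173) = 145.7 → 146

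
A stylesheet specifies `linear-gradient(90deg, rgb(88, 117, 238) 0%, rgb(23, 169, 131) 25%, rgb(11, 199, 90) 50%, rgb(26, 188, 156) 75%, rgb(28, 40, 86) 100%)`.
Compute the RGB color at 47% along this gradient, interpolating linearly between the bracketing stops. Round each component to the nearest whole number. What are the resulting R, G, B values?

(12, 195, 95)

47% lies between the 25% and 50% stops, so the local fraction is t = (47 − 25)/(50 − 25) = 22/25 ≈ 0.88.
R = 23 + 0.88 × (11 − 23) = 12.44 → 12
G = 169 + 0.88 × (199 − 169) = 195.4 → 195
B = 131 + 0.88 × (90 − 131) = 94.92 → 95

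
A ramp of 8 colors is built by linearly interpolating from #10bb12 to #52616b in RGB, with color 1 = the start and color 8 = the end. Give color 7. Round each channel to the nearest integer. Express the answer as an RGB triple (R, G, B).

With 8 swatches and endpoints inclusive, swatch 7 sits at t = (7 − 1)/(8 − 1) = 6/7 ≈ 0.8571.
#10bb12 → (16, 187, 18); #52616b → (82, 97, 107).
R = 16 + 0.8571 × (82 − 16) = 72.569 → 73
G = 187 + 0.8571 × (97 − 187) = 109.861 → 110
B = 18 + 0.8571 × (107 − 18) = 94.282 → 94

(73, 110, 94)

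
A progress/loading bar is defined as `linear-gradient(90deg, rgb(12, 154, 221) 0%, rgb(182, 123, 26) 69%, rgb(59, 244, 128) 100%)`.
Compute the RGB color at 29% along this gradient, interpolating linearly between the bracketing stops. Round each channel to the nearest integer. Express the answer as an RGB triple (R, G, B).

29% lies between the 0% and 69% stops, so the local fraction is t = (29 − 0)/(69 − 0) = 29/69 ≈ 0.4203.
R = 12 + 0.4203 × (182 − 12) = 83.451 → 83
G = 154 + 0.4203 × (123 − 154) = 140.971 → 141
B = 221 + 0.4203 × (26 − 221) = 139.041 → 139

(83, 141, 139)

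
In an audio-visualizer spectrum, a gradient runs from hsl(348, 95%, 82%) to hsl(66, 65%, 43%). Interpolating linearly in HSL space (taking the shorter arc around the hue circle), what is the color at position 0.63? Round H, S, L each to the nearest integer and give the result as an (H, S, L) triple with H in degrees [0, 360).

(37, 76, 57)

Hue: 66 − 348 = -282°, but |-282| > 180 so the shorter arc goes the other way: Δh = -282 + 360 = 78°.
H = 348 + 0.63 × (78) = 397.14 → 397 → 397 mod 360 = 37°
S = 95 + 0.63 × (65 − 95) = 76.1 → 76%
L = 82 + 0.63 × (43 − 82) = 57.43 → 57%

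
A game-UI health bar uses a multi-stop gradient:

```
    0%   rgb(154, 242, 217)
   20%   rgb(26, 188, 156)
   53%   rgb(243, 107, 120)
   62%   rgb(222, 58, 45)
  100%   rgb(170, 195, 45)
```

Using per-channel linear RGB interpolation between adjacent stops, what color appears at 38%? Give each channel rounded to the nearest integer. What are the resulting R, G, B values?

38% lies between the 20% and 53% stops, so the local fraction is t = (38 − 20)/(53 − 20) = 18/33 ≈ 0.5455.
R = 26 + 0.5455 × (243 − 26) = 144.373 → 144
G = 188 + 0.5455 × (107 − 188) = 143.815 → 144
B = 156 + 0.5455 × (120 − 156) = 136.362 → 136

(144, 144, 136)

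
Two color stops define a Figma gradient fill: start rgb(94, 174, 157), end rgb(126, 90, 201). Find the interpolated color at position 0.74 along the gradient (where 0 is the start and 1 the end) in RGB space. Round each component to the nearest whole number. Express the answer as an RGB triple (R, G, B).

R = 94 + 0.74 × (126 − 94) = 94 + 0.74 × 32 = 117.68 → 118
G = 174 + 0.74 × (90 − 174) = 174 + 0.74 × -84 = 111.84 → 112
B = 157 + 0.74 × (201 − 157) = 157 + 0.74 × 44 = 189.56 → 190

(118, 112, 190)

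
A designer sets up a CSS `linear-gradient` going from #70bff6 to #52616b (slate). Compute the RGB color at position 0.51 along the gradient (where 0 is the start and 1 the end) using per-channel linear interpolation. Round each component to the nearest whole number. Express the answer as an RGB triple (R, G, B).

#70bff6 → (112, 191, 246); #52616b → (82, 97, 107).
R = 112 + 0.51 × (82 − 112) = 112 + 0.51 × -30 = 96.7 → 97
G = 191 + 0.51 × (97 − 191) = 191 + 0.51 × -94 = 143.06 → 143
B = 246 + 0.51 × (107 − 246) = 246 + 0.51 × -139 = 175.11 → 175

(97, 143, 175)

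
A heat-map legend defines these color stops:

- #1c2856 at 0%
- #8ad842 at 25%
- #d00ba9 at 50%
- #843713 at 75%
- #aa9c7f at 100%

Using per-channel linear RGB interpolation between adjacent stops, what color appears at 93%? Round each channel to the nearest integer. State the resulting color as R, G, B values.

(159, 128, 97)

93% lies between the 75% and 100% stops, so the local fraction is t = (93 − 75)/(100 − 75) = 18/25 ≈ 0.72.
#843713 → (132, 55, 19); #aa9c7f → (170, 156, 127).
R = 132 + 0.72 × (170 − 132) = 159.36 → 159
G = 55 + 0.72 × (156 − 55) = 127.72 → 128
B = 19 + 0.72 × (127 − 19) = 96.76 → 97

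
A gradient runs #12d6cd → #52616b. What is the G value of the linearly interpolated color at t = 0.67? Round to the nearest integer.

G₁ = 214 (from #12d6cd), G₂ = 97 (from #52616b).
G = 214 + 0.67 × (97 − 214) = 135.61 → 136

136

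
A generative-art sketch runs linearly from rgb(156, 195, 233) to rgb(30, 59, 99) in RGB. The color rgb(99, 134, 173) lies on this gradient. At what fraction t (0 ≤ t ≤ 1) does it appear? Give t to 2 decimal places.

Invert the lerp on the G channel (largest span, 136): t = (134 − 195) / (59 − 195) = -61/-136 = 0.44853.
Check on R: (99 − 156)/(30 − 156) = 0.4524 ✓

0.45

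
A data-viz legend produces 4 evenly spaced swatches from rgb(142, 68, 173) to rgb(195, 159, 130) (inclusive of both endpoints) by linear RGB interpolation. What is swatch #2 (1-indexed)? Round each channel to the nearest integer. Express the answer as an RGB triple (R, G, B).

With 4 swatches and endpoints inclusive, swatch 2 sits at t = (2 − 1)/(4 − 1) = 1/3 ≈ 0.3333.
R = 142 + 0.3333 × (195 − 142) = 159.665 → 160
G = 68 + 0.3333 × (159 − 68) = 98.33 → 98
B = 173 + 0.3333 × (130 − 173) = 158.668 → 159

(160, 98, 159)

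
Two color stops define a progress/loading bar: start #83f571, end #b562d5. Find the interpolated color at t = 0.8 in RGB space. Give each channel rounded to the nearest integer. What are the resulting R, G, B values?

(171, 127, 193)

#83f571 → (131, 245, 113); #b562d5 → (181, 98, 213).
R = 131 + 0.8 × (181 − 131) = 131 + 0.8 × 50 = 171 → 171
G = 245 + 0.8 × (98 − 245) = 245 + 0.8 × -147 = 127.4 → 127
B = 113 + 0.8 × (213 − 113) = 113 + 0.8 × 100 = 193 → 193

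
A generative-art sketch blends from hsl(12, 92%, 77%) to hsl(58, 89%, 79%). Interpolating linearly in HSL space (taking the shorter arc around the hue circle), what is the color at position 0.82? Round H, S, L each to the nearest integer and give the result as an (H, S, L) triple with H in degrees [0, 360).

(50, 90, 79)

Hue arc: Δh = 58 − 12 = 46° (|Δh| ≤ 180, already the shorter path).
H = 12 + 0.82 × (46) = 49.72 → 50°
S = 92 + 0.82 × (89 − 92) = 89.54 → 90%
L = 77 + 0.82 × (79 − 77) = 78.64 → 79%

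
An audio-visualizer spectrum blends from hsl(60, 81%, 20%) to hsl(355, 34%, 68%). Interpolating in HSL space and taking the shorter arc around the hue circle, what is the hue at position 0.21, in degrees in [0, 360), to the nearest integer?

46

Hue: 355 − 60 = 295°, but |295| > 180 so the shorter arc goes the other way: Δh = 295 − 360 = -65°.
H = 60 + 0.21 × (-65) = 46.35 → 46°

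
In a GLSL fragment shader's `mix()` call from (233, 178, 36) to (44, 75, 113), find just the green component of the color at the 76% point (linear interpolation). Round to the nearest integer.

100

G = 178 + 0.76 × (75 − 178) = 99.72 → 100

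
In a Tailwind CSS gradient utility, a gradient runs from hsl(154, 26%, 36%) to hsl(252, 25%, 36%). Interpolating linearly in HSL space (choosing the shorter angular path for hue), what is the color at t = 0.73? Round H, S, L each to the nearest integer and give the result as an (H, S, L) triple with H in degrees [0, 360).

(226, 25, 36)

Hue arc: Δh = 252 − 154 = 98° (|Δh| ≤ 180, already the shorter path).
H = 154 + 0.73 × (98) = 225.54 → 226°
S = 26 + 0.73 × (25 − 26) = 25.27 → 25%
L = 36 + 0.73 × (36 − 36) = 36 → 36%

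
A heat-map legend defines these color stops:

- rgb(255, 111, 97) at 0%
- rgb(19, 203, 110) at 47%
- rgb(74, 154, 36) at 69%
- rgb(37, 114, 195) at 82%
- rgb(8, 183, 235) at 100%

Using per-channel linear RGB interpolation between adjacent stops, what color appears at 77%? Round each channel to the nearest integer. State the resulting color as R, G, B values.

77% lies between the 69% and 82% stops, so the local fraction is t = (77 − 69)/(82 − 69) = 8/13 ≈ 0.6154.
R = 74 + 0.6154 × (37 − 74) = 51.23 → 51
G = 154 + 0.6154 × (114 − 154) = 129.384 → 129
B = 36 + 0.6154 × (195 − 36) = 133.849 → 134

(51, 129, 134)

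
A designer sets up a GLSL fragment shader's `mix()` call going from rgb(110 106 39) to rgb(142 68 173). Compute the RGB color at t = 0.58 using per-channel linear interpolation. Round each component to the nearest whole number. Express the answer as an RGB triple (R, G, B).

(129, 84, 117)

R = 110 + 0.58 × (142 − 110) = 110 + 0.58 × 32 = 128.56 → 129
G = 106 + 0.58 × (68 − 106) = 106 + 0.58 × -38 = 83.96 → 84
B = 39 + 0.58 × (173 − 39) = 39 + 0.58 × 134 = 116.72 → 117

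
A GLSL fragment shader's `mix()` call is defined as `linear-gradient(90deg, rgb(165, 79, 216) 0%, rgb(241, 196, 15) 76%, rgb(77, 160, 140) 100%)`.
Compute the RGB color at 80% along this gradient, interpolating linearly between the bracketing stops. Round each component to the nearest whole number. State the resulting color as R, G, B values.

(214, 190, 36)

80% lies between the 76% and 100% stops, so the local fraction is t = (80 − 76)/(100 − 76) = 4/24 ≈ 0.1667.
R = 241 + 0.1667 × (77 − 241) = 213.661 → 214
G = 196 + 0.1667 × (160 − 196) = 189.999 → 190
B = 15 + 0.1667 × (140 − 15) = 35.837 → 36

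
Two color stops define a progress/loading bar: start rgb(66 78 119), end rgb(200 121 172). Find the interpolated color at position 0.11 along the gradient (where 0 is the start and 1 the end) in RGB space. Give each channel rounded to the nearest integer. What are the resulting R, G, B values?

(81, 83, 125)

R = 66 + 0.11 × (200 − 66) = 66 + 0.11 × 134 = 80.74 → 81
G = 78 + 0.11 × (121 − 78) = 78 + 0.11 × 43 = 82.73 → 83
B = 119 + 0.11 × (172 − 119) = 119 + 0.11 × 53 = 124.83 → 125
So the blended color is (81, 83, 125), about #51537d.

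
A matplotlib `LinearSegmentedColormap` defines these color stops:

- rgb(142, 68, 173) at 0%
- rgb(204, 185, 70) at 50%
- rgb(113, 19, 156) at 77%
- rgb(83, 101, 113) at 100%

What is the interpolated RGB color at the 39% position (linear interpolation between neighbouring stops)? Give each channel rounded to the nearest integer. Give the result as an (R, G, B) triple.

39% lies between the 0% and 50% stops, so the local fraction is t = (39 − 0)/(50 − 0) = 39/50 ≈ 0.78.
R = 142 + 0.78 × (204 − 142) = 190.36 → 190
G = 68 + 0.78 × (185 − 68) = 159.26 → 159
B = 173 + 0.78 × (70 − 173) = 92.66 → 93

(190, 159, 93)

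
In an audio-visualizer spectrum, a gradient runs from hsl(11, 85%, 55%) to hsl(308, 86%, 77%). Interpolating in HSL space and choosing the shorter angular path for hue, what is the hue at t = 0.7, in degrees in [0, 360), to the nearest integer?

Hue: 308 − 11 = 297°, but |297| > 180 so the shorter arc goes the other way: Δh = 297 − 360 = -63°.
H = 11 + 0.7 × (-63) = -33.1 → -33 → -33 mod 360 = 327°

327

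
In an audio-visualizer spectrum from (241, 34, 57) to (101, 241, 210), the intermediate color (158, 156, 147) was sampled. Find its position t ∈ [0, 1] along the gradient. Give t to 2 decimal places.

Invert the lerp on the G channel (largest span, 207): t = (156 − 34) / (241 − 34) = 122/207 = 0.58937.
Check on R: (158 − 241)/(101 − 241) = 0.5929 ✓

0.59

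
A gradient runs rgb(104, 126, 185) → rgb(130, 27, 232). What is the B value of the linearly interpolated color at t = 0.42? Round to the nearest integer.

205

B = 185 + 0.42 × (232 − 185) = 204.74 → 205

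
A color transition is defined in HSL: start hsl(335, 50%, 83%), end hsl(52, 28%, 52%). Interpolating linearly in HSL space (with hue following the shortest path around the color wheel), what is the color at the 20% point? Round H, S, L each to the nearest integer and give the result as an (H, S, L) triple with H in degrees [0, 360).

Hue: 52 − 335 = -283°, but |-283| > 180 so the shorter arc goes the other way: Δh = -283 + 360 = 77°.
H = 335 + 0.2 × (77) = 350.4 → 350°
S = 50 + 0.2 × (28 − 50) = 45.6 → 46%
L = 83 + 0.2 × (52 − 83) = 76.8 → 77%

(350, 46, 77)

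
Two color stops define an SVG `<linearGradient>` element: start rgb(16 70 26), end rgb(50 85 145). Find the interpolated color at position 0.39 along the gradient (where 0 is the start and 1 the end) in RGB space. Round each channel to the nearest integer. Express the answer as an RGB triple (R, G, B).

R = 16 + 0.39 × (50 − 16) = 16 + 0.39 × 34 = 29.26 → 29
G = 70 + 0.39 × (85 − 70) = 70 + 0.39 × 15 = 75.85 → 76
B = 26 + 0.39 × (145 − 26) = 26 + 0.39 × 119 = 72.41 → 72

(29, 76, 72)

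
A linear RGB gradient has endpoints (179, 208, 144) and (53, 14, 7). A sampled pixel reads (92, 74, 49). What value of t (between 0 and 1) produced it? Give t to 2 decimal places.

Invert the lerp on the G channel (largest span, 194): t = (74 − 208) / (14 − 208) = -134/-194 = 0.69072.
Check on R: (92 − 179)/(53 − 179) = 0.6905 ✓

0.69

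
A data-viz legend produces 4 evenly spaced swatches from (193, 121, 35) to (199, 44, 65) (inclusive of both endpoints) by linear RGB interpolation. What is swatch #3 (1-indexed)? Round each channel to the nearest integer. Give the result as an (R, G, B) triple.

(197, 70, 55)

With 4 swatches and endpoints inclusive, swatch 3 sits at t = (3 − 1)/(4 − 1) = 2/3 ≈ 0.6667.
R = 193 + 0.6667 × (199 − 193) = 197 → 197
G = 121 + 0.6667 × (44 − 121) = 69.664 → 70
B = 35 + 0.6667 × (65 − 35) = 55.001 → 55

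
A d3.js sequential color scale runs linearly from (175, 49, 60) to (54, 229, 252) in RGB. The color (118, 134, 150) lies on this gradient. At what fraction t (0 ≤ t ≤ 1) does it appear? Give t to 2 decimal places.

Invert the lerp on the B channel (largest span, 192): t = (150 − 60) / (252 − 60) = 90/192 = 0.46875.
Check on R: (118 − 175)/(54 − 175) = 0.4711 ✓

0.47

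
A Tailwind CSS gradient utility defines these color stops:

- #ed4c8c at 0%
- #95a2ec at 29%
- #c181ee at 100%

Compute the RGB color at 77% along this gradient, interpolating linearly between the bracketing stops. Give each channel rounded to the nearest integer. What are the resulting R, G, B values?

(179, 140, 237)

77% lies between the 29% and 100% stops, so the local fraction is t = (77 − 29)/(100 − 29) = 48/71 ≈ 0.6761.
#95a2ec → (149, 162, 236); #c181ee → (193, 129, 238).
R = 149 + 0.6761 × (193 − 149) = 178.748 → 179
G = 162 + 0.6761 × (129 − 162) = 139.689 → 140
B = 236 + 0.6761 × (238 − 236) = 237.352 → 237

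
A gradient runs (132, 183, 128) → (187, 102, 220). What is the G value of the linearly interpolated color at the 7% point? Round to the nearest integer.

G = 183 + 0.07 × (102 − 183) = 177.33 → 177

177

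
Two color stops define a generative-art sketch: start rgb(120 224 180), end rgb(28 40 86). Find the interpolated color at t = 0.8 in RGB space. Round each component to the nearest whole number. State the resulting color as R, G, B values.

R = 120 + 0.8 × (28 − 120) = 120 + 0.8 × -92 = 46.4 → 46
G = 224 + 0.8 × (40 − 224) = 224 + 0.8 × -184 = 76.8 → 77
B = 180 + 0.8 × (86 − 180) = 180 + 0.8 × -94 = 104.8 → 105
So the blended color is (46, 77, 105), about #2e4d69.

(46, 77, 105)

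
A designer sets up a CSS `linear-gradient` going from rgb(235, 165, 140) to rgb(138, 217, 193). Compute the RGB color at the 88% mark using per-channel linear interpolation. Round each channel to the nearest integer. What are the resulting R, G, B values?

88% corresponds to t = 0.88.
R = 235 + 0.88 × (138 − 235) = 235 + 0.88 × -97 = 149.64 → 150
G = 165 + 0.88 × (217 − 165) = 165 + 0.88 × 52 = 210.76 → 211
B = 140 + 0.88 × (193 − 140) = 140 + 0.88 × 53 = 186.64 → 187
So the blended color is (150, 211, 187), about #96d3bb.

(150, 211, 187)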